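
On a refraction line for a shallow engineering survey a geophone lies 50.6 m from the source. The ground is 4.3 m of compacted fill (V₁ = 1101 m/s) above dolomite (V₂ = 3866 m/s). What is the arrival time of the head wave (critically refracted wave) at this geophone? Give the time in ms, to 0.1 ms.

20.6 ms

θ_c = arcsin(V₁/V₂) = arcsin(1101/3866) = 16.55°, cos θ_c = 0.9586.
Intercept time tᵢ = 2h cos θ_c / V₁ = 2·4.3·0.9586/1101 = 0.00749 s.
t = x/V₂ + tᵢ = 50.6/3866 + 0.00749 = 0.02058 s.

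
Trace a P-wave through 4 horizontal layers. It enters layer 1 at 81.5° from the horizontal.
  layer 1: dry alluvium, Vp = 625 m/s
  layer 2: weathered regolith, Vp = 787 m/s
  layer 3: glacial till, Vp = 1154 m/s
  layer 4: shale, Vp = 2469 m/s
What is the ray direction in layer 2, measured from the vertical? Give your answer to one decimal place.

From the normal: θ₁ = 90° − 81.5° = 8.5°.
Snell's law across each interface conserves sin θ / V, so sin θ_2 = V_2·sin θ₁/V₁.
sin θ_2 = 787 × sin 8.5° / 625 = 0.1861.
θ_2 = 10.73° from the vertical.

10.7°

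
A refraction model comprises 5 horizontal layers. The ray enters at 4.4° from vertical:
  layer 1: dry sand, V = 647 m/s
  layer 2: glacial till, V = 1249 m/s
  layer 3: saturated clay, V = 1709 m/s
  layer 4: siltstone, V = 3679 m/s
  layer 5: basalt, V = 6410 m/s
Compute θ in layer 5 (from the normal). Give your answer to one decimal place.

49.5°

Ray parameter p = sin 4.4° / 647 = 1.1858e-04 s/m.
sin θ_5 = p·V_5 = 1.1858e-04 × 6410 = 0.7601.
θ_5 = arcsin 0.7601 = 49.47°.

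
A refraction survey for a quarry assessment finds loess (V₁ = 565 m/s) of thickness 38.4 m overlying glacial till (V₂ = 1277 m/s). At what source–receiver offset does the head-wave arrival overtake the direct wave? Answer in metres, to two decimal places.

123.53 m

x_cross = 2h·√((V₂+V₁)/(V₂−V₁)).
(V₂+V₁)/(V₂−V₁) = (1277+565)/(1277−565) = 2.5871; √ = 1.6084.
x_cross = 2·38.4·1.6084 = 123.53 m.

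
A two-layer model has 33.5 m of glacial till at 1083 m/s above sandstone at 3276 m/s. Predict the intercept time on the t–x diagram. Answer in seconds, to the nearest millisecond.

0.058 s

θ_c = arcsin(V₁/V₂) = arcsin(1083/3276) = 19.30°; cos θ_c = 0.9438.
tᵢ = 2h·cos θ_c / V₁ = 2·33.5·0.9438 / 1083 = 0.05839 s.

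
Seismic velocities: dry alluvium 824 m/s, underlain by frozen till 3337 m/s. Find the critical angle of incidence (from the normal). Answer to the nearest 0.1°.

At critical incidence the refracted ray runs along the interface (θ₂ = 90°), so sin θ_c = V₁/V₂.
θ_c = arcsin(824/3337) = arcsin 0.2469 = 14.30°.

14.3°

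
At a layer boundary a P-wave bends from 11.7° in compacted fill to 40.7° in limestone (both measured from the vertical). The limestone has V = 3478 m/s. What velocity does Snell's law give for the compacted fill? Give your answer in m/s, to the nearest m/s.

sin 11.7° = 0.2028; sin 40.7° = 0.6521.
V₁ = V₂·(sin θ₁/sin θ₂) = 3478·(0.2028/0.6521) = 1081.58 m/s.

1082 m/s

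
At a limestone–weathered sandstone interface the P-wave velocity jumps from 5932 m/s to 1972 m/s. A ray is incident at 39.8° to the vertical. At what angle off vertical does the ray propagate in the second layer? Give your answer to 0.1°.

12.3°

Snell's law: sin θ₂ = (V₂/V₁)·sin θ₁ = (1972/5932)·sin 39.8° = 0.2128.
θ₂ = sin⁻¹(0.2128) = 12.29° (from vertical).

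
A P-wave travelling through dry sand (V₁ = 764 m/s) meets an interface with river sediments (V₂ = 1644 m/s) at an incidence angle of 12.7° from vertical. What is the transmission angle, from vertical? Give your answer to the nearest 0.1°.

Snell's law: sin θ₂ = (V₂/V₁)·sin θ₁ = (1644/764)·sin 12.7° = 0.4731.
θ₂ = sin⁻¹(0.4731) = 28.23° (from vertical).

28.2°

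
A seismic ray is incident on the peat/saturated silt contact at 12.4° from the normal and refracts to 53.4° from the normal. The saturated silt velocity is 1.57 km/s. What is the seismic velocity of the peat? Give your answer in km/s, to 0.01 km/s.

Snell's law: sin 12.4°/V₁ = sin 53.4°/V₂.
V₁ = V₂·sin 12.4°/sin 53.4° = 1.57 × 0.2675 = 0.42 km/s.

0.42 km/s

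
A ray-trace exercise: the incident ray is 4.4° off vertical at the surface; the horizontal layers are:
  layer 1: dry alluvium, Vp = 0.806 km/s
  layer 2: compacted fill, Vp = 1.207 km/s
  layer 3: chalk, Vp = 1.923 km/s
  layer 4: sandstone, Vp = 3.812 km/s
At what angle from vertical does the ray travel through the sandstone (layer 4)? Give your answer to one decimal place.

Snell's law across each interface conserves sin θ / V, so sin θ_4 = V_4·sin θ₁/V₁.
sin θ_4 = 3.812 × sin 4.4° / 0.806 = 0.3628.
θ_4 = 21.28° from the vertical.

21.3°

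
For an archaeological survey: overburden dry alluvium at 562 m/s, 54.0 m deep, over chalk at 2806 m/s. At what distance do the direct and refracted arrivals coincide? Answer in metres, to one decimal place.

132.3 m

x_cross = 2h·√((V₂+V₁)/(V₂−V₁)).
(V₂+V₁)/(V₂−V₁) = (2806+562)/(2806−562) = 1.5009; √ = 1.2251.
x_cross = 2·54.0·1.2251 = 132.31 m.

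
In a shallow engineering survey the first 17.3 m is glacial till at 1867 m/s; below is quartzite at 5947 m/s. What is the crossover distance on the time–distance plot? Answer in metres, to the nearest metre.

θ_c = arcsin(1867/5947) = 18.30°, so cos θ_c = 0.9494 and tᵢ = 2h cos θ_c/V₁ = 0.0176 s.
At crossover x/V₁ = x/V₂ + tᵢ ⇒ x = tᵢ/(1/V₁ − 1/V₂) = 0.01760/(5.3562e-04 − 1.6815e-04) = 47.88 m.

48 m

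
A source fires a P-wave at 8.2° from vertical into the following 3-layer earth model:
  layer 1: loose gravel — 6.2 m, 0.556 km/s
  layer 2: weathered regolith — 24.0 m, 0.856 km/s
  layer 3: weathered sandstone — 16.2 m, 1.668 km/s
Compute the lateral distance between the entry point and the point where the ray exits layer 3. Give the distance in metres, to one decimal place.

Ray parameter p = sin 8.2° / 0.556 km/s = 2.5653e-01 s/km.
Layer 1: θ = 8.20°; offset = 6.2·tan 8.20° = 0.893 m.
Layer 2: sin θ = p·0.856 = 0.2196 → θ = 12.68°; offset = 24.0·tan 12.68° = 5.402 m.
Layer 3: sin θ = p·1.668 = 0.4279 → θ = 25.33°; offset = 16.2·tan 25.33° = 7.669 m.
Summing the layer offsets gives 13.965 m.

14.0 m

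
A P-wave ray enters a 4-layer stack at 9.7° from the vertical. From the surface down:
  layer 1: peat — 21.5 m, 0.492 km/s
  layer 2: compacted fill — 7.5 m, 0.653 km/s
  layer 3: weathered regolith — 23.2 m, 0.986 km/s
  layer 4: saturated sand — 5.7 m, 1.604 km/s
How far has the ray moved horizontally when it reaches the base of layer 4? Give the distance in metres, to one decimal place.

17.5 m

Ray parameter p = sin 9.7° / 0.492 km/s = 3.4246e-01 s/km.
Layer 1: θ = 9.70°; offset = 21.5·tan 9.70° = 3.675 m.
Layer 2: sin θ = p·0.653 = 0.2236 → θ = 12.92°; offset = 7.5·tan 12.92° = 1.721 m.
Layer 3: sin θ = p·0.986 = 0.3377 → θ = 19.73°; offset = 23.2·tan 19.73° = 8.323 m.
Layer 4: sin θ = p·1.604 = 0.5493 → θ = 33.32°; offset = 5.7·tan 33.32° = 3.747 m.
Σ offsets = 17.465 m.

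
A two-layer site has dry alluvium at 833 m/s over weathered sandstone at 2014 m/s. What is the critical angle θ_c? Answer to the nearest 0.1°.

24.4°

At critical incidence the refracted ray runs along the interface (θ₂ = 90°), so sin θ_c = V₁/V₂.
θ_c = arcsin(833/2014) = arcsin 0.4136 = 24.43°.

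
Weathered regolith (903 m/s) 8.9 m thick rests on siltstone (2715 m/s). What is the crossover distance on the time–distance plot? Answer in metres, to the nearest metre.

25 m

x_cross = 2h·√((V₂+V₁)/(V₂−V₁)).
(V₂+V₁)/(V₂−V₁) = (2715+903)/(2715−903) = 1.9967; √ = 1.4130.
x_cross = 2·8.9·1.4130 = 25.15 m.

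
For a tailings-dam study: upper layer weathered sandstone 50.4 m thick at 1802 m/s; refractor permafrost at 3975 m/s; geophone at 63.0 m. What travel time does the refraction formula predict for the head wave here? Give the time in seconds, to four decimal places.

0.0657 s

t = x/V₂ + 2h·√(V₂²−V₁²)/(V₁V₂).
√(V₂²−V₁²) = √(3975²−1802²) = 3543.1 m/s; delay term = 2·50.4·3543.1/(1802·3975) = 0.04986 s.
t = 63.0/3975 + 0.04986 = 0.06571 s.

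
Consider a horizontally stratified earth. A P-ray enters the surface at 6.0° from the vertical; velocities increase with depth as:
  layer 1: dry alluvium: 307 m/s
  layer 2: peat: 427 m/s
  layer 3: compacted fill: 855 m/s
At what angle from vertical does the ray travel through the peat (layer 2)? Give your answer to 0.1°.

8.4°

Ray parameter p = sin 6.0° / 307 = 3.4048e-04 s/m.
sin θ_2 = p·V_2 = 3.4048e-04 × 427 = 0.1454.
θ_2 = 8.36° from the vertical.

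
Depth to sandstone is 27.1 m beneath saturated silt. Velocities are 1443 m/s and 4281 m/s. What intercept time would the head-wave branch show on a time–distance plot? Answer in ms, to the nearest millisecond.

tᵢ = 2h·√(V₂²−V₁²)/(V₁V₂).
√(V₂²−V₁²) = √(4281²−1443²) = 4030.5 m/s.
tᵢ = 2·27.1·4030.5/(1443·4281) = 0.03536 s.

35 ms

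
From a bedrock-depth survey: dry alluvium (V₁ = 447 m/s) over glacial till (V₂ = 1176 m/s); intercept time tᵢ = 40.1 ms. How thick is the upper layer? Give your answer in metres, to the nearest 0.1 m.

θ_c = arcsin(447/1176) = 22.34°; cos θ_c = 0.9249.
tᵢ = 2h cos θ_c/V₁ ⇒ h = tᵢ·V₁/(2 cos θ_c) = 0.0401·447/(2·0.9249) = 9.69 m.

9.7 m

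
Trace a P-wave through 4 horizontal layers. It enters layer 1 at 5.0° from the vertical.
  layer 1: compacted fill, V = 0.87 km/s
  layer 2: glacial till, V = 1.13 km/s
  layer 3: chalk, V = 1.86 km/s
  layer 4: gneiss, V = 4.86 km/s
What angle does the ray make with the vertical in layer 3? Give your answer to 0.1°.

Ray parameter p = sin 5.0° / 0.87 = 1.0018e-01 s/km.
sin θ_3 = p·V_3 = 1.0018e-01 × 1.86 = 0.1863.
θ_3 = 10.74° from the vertical.

10.7°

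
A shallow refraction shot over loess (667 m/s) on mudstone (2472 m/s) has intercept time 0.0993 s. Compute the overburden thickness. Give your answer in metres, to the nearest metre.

34 m

θ_c = arcsin(667/2472) = 15.65°; cos θ_c = 0.9629.
tᵢ = 2h cos θ_c/V₁ ⇒ h = tᵢ·V₁/(2 cos θ_c) = 0.0993·667/(2·0.9629) = 34.39 m.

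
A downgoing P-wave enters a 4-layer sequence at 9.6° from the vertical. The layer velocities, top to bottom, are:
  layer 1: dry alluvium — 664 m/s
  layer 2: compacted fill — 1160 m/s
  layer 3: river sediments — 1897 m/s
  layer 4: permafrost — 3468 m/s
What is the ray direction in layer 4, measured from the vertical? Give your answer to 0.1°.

60.6°

Ray parameter p = sin 9.6° / 664 = 2.5116e-04 s/m.
sin θ_4 = p·V_4 = 2.5116e-04 × 3468 = 0.8710.
θ_4 = arcsin 0.8710 = 60.58°.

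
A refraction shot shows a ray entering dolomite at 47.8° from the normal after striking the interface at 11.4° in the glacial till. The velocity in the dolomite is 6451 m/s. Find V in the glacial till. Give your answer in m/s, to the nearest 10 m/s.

sin 11.4° = 0.1977; sin 47.8° = 0.7408.
V₁ = V₂·(sin θ₁/sin θ₂) = 6451·(0.1977/0.7408) = 1721.22 m/s.

1720 m/s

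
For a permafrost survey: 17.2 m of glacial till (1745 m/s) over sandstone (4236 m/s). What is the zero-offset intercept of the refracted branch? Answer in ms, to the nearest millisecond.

18 ms

tᵢ = 2h·√(V₂²−V₁²)/(V₁V₂).
√(V₂²−V₁²) = √(4236²−1745²) = 3859.9 m/s.
tᵢ = 2·17.2·3859.9/(1745·4236) = 0.01796 s.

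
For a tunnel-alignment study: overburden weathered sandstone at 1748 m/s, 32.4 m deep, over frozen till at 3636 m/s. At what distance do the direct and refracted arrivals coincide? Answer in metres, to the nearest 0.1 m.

109.4 m

θ_c = arcsin(1748/3636) = 28.73°, so cos θ_c = 0.8769 and tᵢ = 2h cos θ_c/V₁ = 0.0325 s.
At crossover x/V₁ = x/V₂ + tᵢ ⇒ x = tᵢ/(1/V₁ − 1/V₂) = 0.03251/(5.7208e-04 − 2.7503e-04) = 109.43 m.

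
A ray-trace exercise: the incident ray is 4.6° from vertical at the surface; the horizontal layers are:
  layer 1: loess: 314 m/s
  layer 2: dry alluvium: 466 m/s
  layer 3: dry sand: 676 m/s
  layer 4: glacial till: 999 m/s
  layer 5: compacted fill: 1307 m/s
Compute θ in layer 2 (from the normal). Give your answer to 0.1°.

Ray parameter p = sin 4.6° / 314 = 2.5541e-04 s/m.
sin θ_2 = p·V_2 = 2.5541e-04 × 466 = 0.1190.
θ_2 = 6.84° from the vertical.

6.8°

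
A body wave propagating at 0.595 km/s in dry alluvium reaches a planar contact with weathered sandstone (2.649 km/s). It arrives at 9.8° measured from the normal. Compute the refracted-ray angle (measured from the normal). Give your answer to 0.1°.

sin θ₁/V₁ = sin θ₂/V₂ ⇒ sin θ₂ = 2.649·sin 9.8°/0.595 = 2.649·0.1702/0.595 = 0.7578.
θ₂ = sin⁻¹(0.7578) = 49.27° (from vertical).

49.3°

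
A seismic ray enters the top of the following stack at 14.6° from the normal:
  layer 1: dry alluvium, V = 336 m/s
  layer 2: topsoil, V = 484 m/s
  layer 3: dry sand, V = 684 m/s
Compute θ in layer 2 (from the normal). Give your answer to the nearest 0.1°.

Ray parameter p = sin 14.6° / 336 = 7.5021e-04 s/m.
sin θ_2 = p·V_2 = 7.5021e-04 × 484 = 0.3631.
θ_2 = arcsin 0.3631 = 21.29°.

21.3°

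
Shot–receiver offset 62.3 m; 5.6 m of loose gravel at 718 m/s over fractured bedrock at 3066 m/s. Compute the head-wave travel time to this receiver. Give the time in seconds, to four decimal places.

t = x/V₂ + 2h·√(V₂²−V₁²)/(V₁V₂).
√(V₂²−V₁²) = √(3066²−718²) = 2980.7 m/s; delay term = 2·5.6·2980.7/(718·3066) = 0.01517 s.
t = 62.3/3066 + 0.01517 = 0.03548 s.

0.0355 s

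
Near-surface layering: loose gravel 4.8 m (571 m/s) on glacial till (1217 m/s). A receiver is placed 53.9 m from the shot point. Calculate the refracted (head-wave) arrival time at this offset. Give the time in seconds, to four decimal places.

0.0591 s

t = x/V₂ + 2h·√(V₂²−V₁²)/(V₁V₂).
√(V₂²−V₁²) = √(1217²−571²) = 1074.7 m/s; delay term = 2·4.8·1074.7/(571·1217) = 0.01485 s.
t = 53.9/1217 + 0.01485 = 0.05914 s.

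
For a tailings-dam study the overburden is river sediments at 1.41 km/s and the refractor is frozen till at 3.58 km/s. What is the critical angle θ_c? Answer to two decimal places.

Critical incidence: sin θ_c = V₁/V₂ = 1.41/3.58 = 0.3939.
θ_c = arcsin 0.3939 = 23.19°.

23.19°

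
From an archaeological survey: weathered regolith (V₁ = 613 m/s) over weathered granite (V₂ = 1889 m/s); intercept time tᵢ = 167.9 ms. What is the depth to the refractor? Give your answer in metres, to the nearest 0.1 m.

54.4 m

h = tᵢ·V₁·V₂ / (2·√(V₂²−V₁²)).
√(V₂²−V₁²) = √(1889² − 613²) = 1786.8 m/s.
h = 0.1679 s × 613 × 1889 / (2 × 1786.8) = 54.41 m.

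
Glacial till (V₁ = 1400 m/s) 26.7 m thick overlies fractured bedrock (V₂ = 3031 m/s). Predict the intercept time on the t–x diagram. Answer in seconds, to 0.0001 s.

θ_c = arcsin(V₁/V₂) = arcsin(1400/3031) = 27.51°; cos θ_c = 0.8869.
tᵢ = 2h·cos θ_c / V₁ = 2·26.7·0.8869 / 1400 = 0.03383 s.

0.0338 s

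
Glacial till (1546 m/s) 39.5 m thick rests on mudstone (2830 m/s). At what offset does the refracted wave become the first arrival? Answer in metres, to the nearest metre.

θ_c = arcsin(1546/2830) = 33.11°, so cos θ_c = 0.8376 and tᵢ = 2h cos θ_c/V₁ = 0.0428 s.
At crossover x/V₁ = x/V₂ + tᵢ ⇒ x = tᵢ/(1/V₁ − 1/V₂) = 0.04280/(6.4683e-04 − 3.5336e-04) = 145.84 m.

146 m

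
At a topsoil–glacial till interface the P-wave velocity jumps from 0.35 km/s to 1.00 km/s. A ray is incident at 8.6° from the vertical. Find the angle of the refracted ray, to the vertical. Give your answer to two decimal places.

25.29°

Snell's law: sin θ₂ = (V₂/V₁)·sin θ₁ = (1.00/0.35)·sin 8.6° = 0.4272.
θ₂ = arcsin 0.4272 = 25.29° from the normal.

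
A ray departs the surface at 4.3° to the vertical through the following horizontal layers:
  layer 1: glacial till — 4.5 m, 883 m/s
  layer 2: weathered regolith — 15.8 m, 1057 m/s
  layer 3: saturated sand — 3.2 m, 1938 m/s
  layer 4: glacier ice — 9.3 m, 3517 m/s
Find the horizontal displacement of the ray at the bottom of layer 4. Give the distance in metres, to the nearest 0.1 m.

Apply Snell's law at each interface; in layer i the horizontal offset is hᵢ·tan θᵢ.
Layer 1: θ = 4.30°; offset = 4.5·tan 4.30° = 0.338 m.
Layer 2: sin θ = 1057·sin 4.3°/883 = 0.0898, θ = 5.15°; offset = 15.8·tan 5.15° = 1.424 m.
Layer 3: sin θ = 1938·sin 4.3°/883 = 0.1646, θ = 9.47°; offset = 3.2·tan 9.47° = 0.534 m.
Layer 4: sin θ = 3517·sin 4.3°/883 = 0.2986, θ = 17.38°; offset = 9.3·tan 17.38° = 2.910 m.
Summing the layer offsets gives 5.206 m.

5.2 m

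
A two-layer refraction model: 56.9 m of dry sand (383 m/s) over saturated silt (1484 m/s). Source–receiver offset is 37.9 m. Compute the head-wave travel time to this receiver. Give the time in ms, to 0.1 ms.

312.6 ms

t = x/V₂ + 2h·√(V₂²−V₁²)/(V₁V₂).
√(V₂²−V₁²) = √(1484²−383²) = 1433.7 m/s; delay term = 2·56.9·1433.7/(383·1484) = 0.28706 s.
t = 37.9/1484 + 0.28706 = 0.31260 s.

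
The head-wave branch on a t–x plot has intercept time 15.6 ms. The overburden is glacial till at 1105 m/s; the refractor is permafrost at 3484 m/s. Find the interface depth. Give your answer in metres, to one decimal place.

θ_c = arcsin(1105/3484) = 18.49°; cos θ_c = 0.9484.
tᵢ = 2h cos θ_c/V₁ ⇒ h = tᵢ·V₁/(2 cos θ_c) = 0.0156·1105/(2·0.9484) = 9.09 m.

9.1 m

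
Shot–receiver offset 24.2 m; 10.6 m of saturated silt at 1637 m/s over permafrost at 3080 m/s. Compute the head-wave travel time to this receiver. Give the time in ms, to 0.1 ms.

18.8 ms

θ_c = arcsin(V₁/V₂) = arcsin(1637/3080) = 32.11°, cos θ_c = 0.8471.
Intercept time tᵢ = 2h cos θ_c / V₁ = 2·10.6·0.8471/1637 = 0.01097 s.
t = x/V₂ + tᵢ = 24.2/3080 + 0.01097 = 0.01883 s.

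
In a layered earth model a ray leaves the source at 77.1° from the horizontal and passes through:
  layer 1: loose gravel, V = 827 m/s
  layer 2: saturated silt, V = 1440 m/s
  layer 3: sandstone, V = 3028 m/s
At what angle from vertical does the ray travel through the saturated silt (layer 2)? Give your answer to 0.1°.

From the normal: θ₁ = 90° − 77.1° = 12.9°.
Snell's law across each interface conserves sin θ / V, so sin θ_2 = V_2·sin θ₁/V₁.
sin θ_2 = 1440 × sin 12.9° / 827 = 0.3887.
θ_2 = 22.88° from the vertical.

22.9°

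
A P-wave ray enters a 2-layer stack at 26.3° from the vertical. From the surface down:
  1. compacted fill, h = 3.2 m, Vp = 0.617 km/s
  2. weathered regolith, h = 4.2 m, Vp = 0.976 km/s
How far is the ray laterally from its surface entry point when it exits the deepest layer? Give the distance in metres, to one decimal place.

Apply Snell's law at each interface; in layer i the horizontal offset is hᵢ·tan θᵢ.
Layer 1: θ = 26.30°; offset = 3.2·tan 26.30° = 1.582 m.
Layer 2: sin θ = 0.976·sin 26.3°/0.617 = 0.7009, θ = 44.50°; offset = 4.2·tan 44.50° = 4.127 m.
Summing the layer offsets gives 5.708 m.

5.7 m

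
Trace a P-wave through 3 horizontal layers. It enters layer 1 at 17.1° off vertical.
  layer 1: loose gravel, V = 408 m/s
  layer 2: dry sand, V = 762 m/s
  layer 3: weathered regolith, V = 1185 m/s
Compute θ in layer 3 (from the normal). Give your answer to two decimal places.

Snell's law across each interface conserves sin θ / V, so sin θ_3 = V_3·sin θ₁/V₁.
sin θ_3 = 1185 × sin 17.1° / 408 = 0.8540.
θ_3 = arcsin 0.8540 = 58.65°.

58.65°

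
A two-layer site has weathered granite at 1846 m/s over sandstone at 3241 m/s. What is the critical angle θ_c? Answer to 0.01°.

34.72°

Critical incidence: sin θ_c = V₁/V₂ = 1846/3241 = 0.5696.
θ_c = arcsin 0.5696 = 34.72°.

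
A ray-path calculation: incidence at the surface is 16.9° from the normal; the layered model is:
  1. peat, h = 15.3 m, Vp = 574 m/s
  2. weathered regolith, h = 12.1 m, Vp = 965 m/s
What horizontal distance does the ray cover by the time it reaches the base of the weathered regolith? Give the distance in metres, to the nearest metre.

Ray parameter p = sin 16.9° / 574 m/s = 5.0645e-04 s/m.
Layer 1: θ = 16.90°; offset = 15.3·tan 16.90° = 4.648 m.
Layer 2: sin θ = p·965 = 0.4887 → θ = 29.26°; offset = 12.1·tan 29.26° = 6.778 m.
Σ offsets = 11.427 m.

11 m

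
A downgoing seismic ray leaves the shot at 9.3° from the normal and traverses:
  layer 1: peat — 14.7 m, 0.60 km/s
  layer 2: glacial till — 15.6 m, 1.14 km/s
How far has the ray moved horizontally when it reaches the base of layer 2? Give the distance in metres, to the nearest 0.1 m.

7.4 m

Apply Snell's law at each interface; in layer i the horizontal offset is hᵢ·tan θᵢ.
Layer 1: θ = 9.30°; offset = 14.7·tan 9.30° = 2.407 m.
Layer 2: sin θ = 1.14·sin 9.3°/0.60 = 0.3070, θ = 17.88°; offset = 15.6·tan 17.88° = 5.033 m.
Σ offsets = 7.440 m.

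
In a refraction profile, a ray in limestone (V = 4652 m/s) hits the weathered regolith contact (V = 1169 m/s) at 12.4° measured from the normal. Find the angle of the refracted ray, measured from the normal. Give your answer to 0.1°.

sin θ₁/V₁ = sin θ₂/V₂ ⇒ sin θ₂ = 1169·sin 12.4°/4652 = 1169·0.2147/4652 = 0.0540.
θ₂ = arcsin 0.0540 = 3.09° from the normal.

3.1°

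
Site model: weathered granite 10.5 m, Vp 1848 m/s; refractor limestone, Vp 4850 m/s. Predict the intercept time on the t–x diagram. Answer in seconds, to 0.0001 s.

θ_c = arcsin(V₁/V₂) = arcsin(1848/4850) = 22.40°; cos θ_c = 0.9246.
tᵢ = 2h·cos θ_c / V₁ = 2·10.5·0.9246 / 1848 = 0.01051 s.

0.0105 s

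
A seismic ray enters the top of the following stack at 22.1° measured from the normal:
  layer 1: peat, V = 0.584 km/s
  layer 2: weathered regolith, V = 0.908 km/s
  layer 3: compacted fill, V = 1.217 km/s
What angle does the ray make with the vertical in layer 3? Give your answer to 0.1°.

51.6°

Snell's law across each interface conserves sin θ / V, so sin θ_3 = V_3·sin θ₁/V₁.
sin θ_3 = 1.217 × sin 22.1° / 0.584 = 0.7840.
θ_3 = arcsin 0.7840 = 51.63°.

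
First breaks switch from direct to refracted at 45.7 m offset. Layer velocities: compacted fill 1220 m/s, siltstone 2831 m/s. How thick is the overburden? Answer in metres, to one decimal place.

14.4 m

h = (x_cross/2)·√((V₂−V₁)/(V₂+V₁)).
(V₂−V₁)/(V₂+V₁) = (2831−1220)/(2831+1220) = 0.3977; √ = 0.6306.
h = (45.7/2)·0.6306 = 14.41 m.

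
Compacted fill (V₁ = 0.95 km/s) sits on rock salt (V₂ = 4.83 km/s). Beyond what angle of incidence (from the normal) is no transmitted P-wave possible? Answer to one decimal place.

Critical incidence: sin θ_c = V₁/V₂ = 0.95/4.83 = 0.1967.
θ_c = arcsin 0.1967 = 11.34°.

11.3°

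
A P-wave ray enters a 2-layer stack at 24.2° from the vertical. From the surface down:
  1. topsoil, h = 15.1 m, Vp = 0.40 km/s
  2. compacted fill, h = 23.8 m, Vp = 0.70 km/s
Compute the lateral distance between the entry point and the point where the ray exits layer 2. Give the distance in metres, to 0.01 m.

p = sin θ₁/V₁ = sin 24.2°/0.40 = 1.0248e+00 s/km is conserved through the stack.
Layer 1: θ = 24.20°; offset = 15.1·tan 24.20° = 6.7862 m.
Layer 2: sin θ = p·0.70 = 0.7174 → θ = 45.84°; offset = 23.8·tan 45.84° = 24.5060 m.
Total horizontal offset = 31.2923 m.

31.29 m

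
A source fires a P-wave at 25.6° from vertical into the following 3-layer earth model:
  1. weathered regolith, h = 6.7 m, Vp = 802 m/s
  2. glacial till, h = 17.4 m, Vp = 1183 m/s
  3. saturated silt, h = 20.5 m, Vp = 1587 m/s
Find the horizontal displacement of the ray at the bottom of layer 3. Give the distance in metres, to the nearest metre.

p = sin θ₁/V₁ = sin 25.6°/802 = 5.3876e-04 s/m is conserved through the stack.
Layer 1: θ = 25.60°; offset = 6.7·tan 25.60° = 3.210 m.
Layer 2: sin θ = p·1183 = 0.6374 → θ = 39.59°; offset = 17.4·tan 39.59° = 14.392 m.
Layer 3: sin θ = p·1587 = 0.8550 → θ = 58.76°; offset = 20.5·tan 58.76° = 33.798 m.
Summing the layer offsets gives 51.400 m.

51 m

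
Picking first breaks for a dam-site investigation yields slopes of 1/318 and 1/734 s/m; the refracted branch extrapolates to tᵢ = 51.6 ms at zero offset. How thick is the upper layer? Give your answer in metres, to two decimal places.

9.10 m

θ_c = arcsin(318/734) = 25.67°; cos θ_c = 0.9013.
tᵢ = 2h cos θ_c/V₁ ⇒ h = tᵢ·V₁/(2 cos θ_c) = 0.0516·318/(2·0.9013) = 9.10 m.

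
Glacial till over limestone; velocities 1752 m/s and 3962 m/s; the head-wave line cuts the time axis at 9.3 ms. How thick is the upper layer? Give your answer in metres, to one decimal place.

9.1 m

θ_c = arcsin(1752/3962) = 26.24°; cos θ_c = 0.8969.
tᵢ = 2h cos θ_c/V₁ ⇒ h = tᵢ·V₁/(2 cos θ_c) = 0.0093·1752/(2·0.8969) = 9.08 m.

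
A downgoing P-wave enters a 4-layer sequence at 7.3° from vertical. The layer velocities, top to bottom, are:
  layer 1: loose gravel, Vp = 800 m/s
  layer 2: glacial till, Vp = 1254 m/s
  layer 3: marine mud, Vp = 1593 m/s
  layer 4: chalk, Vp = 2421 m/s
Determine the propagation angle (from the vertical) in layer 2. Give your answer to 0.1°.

Snell's law across each interface conserves sin θ / V, so sin θ_2 = V_2·sin θ₁/V₁.
sin θ_2 = 1254 × sin 7.3° / 800 = 0.1992.
θ_2 = arcsin 0.1992 = 11.49°.

11.5°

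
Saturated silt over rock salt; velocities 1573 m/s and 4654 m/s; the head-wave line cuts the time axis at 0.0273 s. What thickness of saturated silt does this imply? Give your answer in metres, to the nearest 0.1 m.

22.8 m

θ_c = arcsin(1573/4654) = 19.75°; cos θ_c = 0.9412.
tᵢ = 2h cos θ_c/V₁ ⇒ h = tᵢ·V₁/(2 cos θ_c) = 0.0273·1573/(2·0.9412) = 22.81 m.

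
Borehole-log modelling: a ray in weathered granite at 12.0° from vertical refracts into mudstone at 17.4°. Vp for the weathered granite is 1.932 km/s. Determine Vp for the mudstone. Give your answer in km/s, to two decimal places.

2.78 km/s

Snell's law: sin 12.0°/V₁ = sin 17.4°/V₂.
V₂ = V₁·sin 17.4°/sin 12.0° = 1.932 × 1.4383 = 2.78 km/s.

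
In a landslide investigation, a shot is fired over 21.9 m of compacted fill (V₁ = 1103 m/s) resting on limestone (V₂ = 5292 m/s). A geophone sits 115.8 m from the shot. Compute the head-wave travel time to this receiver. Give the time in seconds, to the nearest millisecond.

0.061 s

t = x/V₂ + 2h·√(V₂²−V₁²)/(V₁V₂).
√(V₂²−V₁²) = √(5292²−1103²) = 5175.8 m/s; delay term = 2·21.9·5175.8/(1103·5292) = 0.03884 s.
t = 115.8/5292 + 0.03884 = 0.06072 s.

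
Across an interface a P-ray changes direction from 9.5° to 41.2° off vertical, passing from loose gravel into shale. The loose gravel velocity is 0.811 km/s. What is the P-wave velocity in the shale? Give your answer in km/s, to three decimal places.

Snell's law: sin 9.5°/V₁ = sin 41.2°/V₂.
V₂ = V₁·sin 41.2°/sin 9.5° = 0.811 × 3.9909 = 3.237 km/s.

3.237 km/s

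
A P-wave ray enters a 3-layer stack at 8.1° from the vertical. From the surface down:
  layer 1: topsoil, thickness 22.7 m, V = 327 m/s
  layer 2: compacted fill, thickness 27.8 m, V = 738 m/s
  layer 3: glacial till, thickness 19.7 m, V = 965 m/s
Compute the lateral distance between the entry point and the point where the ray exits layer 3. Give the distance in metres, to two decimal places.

21.56 m

Apply Snell's law at each interface; in layer i the horizontal offset is hᵢ·tan θᵢ.
Layer 1: θ = 8.10°; offset = 22.7·tan 8.10° = 3.2307 m.
Layer 2: sin θ = 738·sin 8.1°/327 = 0.3180, θ = 18.54°; offset = 27.8·tan 18.54° = 9.3243 m.
Layer 3: sin θ = 965·sin 8.1°/327 = 0.4158, θ = 24.57°; offset = 19.7·tan 24.57° = 9.0070 m.
Summing the layer offsets gives 21.5620 m.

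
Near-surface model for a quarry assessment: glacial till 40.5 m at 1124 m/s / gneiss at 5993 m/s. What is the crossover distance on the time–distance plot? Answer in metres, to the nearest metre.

x_cross = 2h·√((V₂+V₁)/(V₂−V₁)).
(V₂+V₁)/(V₂−V₁) = (5993+1124)/(5993−1124) = 1.4617; √ = 1.2090.
x_cross = 2·40.5·1.2090 = 97.93 m.

98 m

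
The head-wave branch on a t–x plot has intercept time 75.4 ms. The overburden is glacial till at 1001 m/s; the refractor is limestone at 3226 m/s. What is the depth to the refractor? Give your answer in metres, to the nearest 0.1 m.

39.7 m

θ_c = arcsin(1001/3226) = 18.08°; cos θ_c = 0.9506.
tᵢ = 2h cos θ_c/V₁ ⇒ h = tᵢ·V₁/(2 cos θ_c) = 0.0754·1001/(2·0.9506) = 39.70 m.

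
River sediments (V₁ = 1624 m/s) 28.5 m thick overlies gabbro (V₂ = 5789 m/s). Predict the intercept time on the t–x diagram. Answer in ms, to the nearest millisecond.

tᵢ = 2h·√(V₂²−V₁²)/(V₁V₂).
√(V₂²−V₁²) = √(5789²−1624²) = 5556.5 m/s.
tᵢ = 2·28.5·5556.5/(1624·5789) = 0.03369 s.

34 ms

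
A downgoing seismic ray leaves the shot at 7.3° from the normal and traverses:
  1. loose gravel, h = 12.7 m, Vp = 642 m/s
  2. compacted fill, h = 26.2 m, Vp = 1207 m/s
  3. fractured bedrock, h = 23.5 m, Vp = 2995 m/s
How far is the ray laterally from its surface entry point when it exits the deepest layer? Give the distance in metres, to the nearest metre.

p = sin θ₁/V₁ = sin 7.3°/642 = 1.9792e-04 s/m is conserved through the stack.
Layer 1: θ = 7.30°; offset = 12.7·tan 7.30° = 1.627 m.
Layer 2: sin θ = p·1207 = 0.2389 → θ = 13.82°; offset = 26.2·tan 13.82° = 6.446 m.
Layer 3: sin θ = p·2995 = 0.5928 → θ = 36.35°; offset = 23.5·tan 36.35° = 17.296 m.
Total horizontal offset = 25.369 m.

25 m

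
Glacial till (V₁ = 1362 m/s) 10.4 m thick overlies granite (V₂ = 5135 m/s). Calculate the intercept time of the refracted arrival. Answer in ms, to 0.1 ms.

tᵢ = 2h·√(V₂²−V₁²)/(V₁V₂).
√(V₂²−V₁²) = √(5135²−1362²) = 4951.1 m/s.
tᵢ = 2·10.4·4951.1/(1362·5135) = 0.01472 s.

14.7 ms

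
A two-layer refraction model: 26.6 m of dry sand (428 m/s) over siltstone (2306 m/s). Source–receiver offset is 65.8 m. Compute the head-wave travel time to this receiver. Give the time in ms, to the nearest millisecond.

θ_c = arcsin(V₁/V₂) = arcsin(428/2306) = 10.70°, cos θ_c = 0.9826.
Intercept time tᵢ = 2h cos θ_c / V₁ = 2·26.6·0.9826/428 = 0.12214 s.
t = x/V₂ + tᵢ = 65.8/2306 + 0.12214 = 0.15067 s.

151 ms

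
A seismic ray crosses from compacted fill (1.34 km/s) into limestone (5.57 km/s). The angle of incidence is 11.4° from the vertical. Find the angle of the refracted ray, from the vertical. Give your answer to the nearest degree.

sin θ₁/V₁ = sin θ₂/V₂ ⇒ sin θ₂ = 5.57·sin 11.4°/1.34 = 5.57·0.1977/1.34 = 0.8216.
θ₂ = sin⁻¹(0.8216) = 55.25° (from vertical).

55°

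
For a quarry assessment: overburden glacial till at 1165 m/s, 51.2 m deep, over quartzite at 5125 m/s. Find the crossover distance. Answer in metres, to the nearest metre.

x_cross = 2h·√((V₂+V₁)/(V₂−V₁)).
(V₂+V₁)/(V₂−V₁) = (5125+1165)/(5125−1165) = 1.5884; √ = 1.2603.
x_cross = 2·51.2·1.2603 = 129.06 m.

129 m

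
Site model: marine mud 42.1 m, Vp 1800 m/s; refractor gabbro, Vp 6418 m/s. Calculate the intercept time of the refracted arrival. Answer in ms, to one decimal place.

tᵢ = 2h·√(V₂²−V₁²)/(V₁V₂).
√(V₂²−V₁²) = √(6418²−1800²) = 6160.4 m/s.
tᵢ = 2·42.1·6160.4/(1800·6418) = 0.04490 s.

44.9 ms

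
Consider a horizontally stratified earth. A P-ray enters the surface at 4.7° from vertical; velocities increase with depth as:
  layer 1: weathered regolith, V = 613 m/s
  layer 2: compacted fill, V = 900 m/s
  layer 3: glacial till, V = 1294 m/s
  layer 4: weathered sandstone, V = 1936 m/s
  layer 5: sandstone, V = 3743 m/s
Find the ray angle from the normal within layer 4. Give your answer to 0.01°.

15.00°

Ray parameter p = sin 4.7° / 613 = 1.3367e-04 s/m.
sin θ_4 = p·V_4 = 1.3367e-04 × 1936 = 0.2588.
θ_4 = 15.00° from the vertical.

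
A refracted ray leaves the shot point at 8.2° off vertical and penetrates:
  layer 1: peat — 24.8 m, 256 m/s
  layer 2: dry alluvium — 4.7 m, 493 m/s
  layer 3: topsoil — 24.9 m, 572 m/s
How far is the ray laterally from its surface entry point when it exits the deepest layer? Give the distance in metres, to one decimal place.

13.3 m

Ray parameter p = sin 8.2° / 256 m/s = 5.5714e-04 s/m.
Layer 1: θ = 8.20°; offset = 24.8·tan 8.20° = 3.574 m.
Layer 2: sin θ = p·493 = 0.2747 → θ = 15.94°; offset = 4.7·tan 15.94° = 1.343 m.
Layer 3: sin θ = p·572 = 0.3187 → θ = 18.58°; offset = 24.9·tan 18.58° = 8.372 m.
Σ offsets = 13.288 m.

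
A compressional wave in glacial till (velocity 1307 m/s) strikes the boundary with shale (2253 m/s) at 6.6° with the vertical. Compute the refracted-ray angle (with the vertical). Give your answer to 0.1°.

11.4°

Snell's law: sin θ₂ = (V₂/V₁)·sin θ₁ = (2253/1307)·sin 6.6° = 0.1981.
θ₂ = arcsin 0.1981 = 11.43° from the normal.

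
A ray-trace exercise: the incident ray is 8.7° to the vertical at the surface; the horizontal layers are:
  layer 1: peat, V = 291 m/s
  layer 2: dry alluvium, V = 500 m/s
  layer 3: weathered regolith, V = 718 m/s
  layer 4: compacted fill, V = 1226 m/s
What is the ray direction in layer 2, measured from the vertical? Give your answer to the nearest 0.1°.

Snell's law across each interface conserves sin θ / V, so sin θ_2 = V_2·sin θ₁/V₁.
sin θ_2 = 500 × sin 8.7° / 291 = 0.2599.
θ_2 = 15.06° from the vertical.

15.1°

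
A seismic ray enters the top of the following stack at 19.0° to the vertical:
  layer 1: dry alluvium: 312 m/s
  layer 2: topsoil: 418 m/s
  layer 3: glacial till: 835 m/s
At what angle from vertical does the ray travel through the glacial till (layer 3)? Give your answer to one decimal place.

60.6°

Ray parameter p = sin 19.0° / 312 = 1.0435e-03 s/m.
sin θ_3 = p·V_3 = 1.0435e-03 × 835 = 0.8713.
θ_3 = arcsin 0.8713 = 60.61°.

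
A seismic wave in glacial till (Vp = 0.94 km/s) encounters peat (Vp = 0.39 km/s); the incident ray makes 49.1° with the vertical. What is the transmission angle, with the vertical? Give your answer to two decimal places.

18.28°

Snell's law: sin θ₂ = (V₂/V₁)·sin θ₁ = (0.39/0.94)·sin 49.1° = 0.3136.
θ₂ = sin⁻¹(0.3136) = 18.28° (from vertical).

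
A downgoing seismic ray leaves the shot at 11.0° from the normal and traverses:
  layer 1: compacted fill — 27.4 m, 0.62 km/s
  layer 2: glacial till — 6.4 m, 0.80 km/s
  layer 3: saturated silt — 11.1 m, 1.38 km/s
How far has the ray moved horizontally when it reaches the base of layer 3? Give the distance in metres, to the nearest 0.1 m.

Ray parameter p = sin 11.0° / 0.62 km/s = 3.0776e-01 s/km.
Layer 1: θ = 11.00°; offset = 27.4·tan 11.00° = 5.326 m.
Layer 2: sin θ = p·0.80 = 0.2462 → θ = 14.25°; offset = 6.4·tan 14.25° = 1.626 m.
Layer 3: sin θ = p·1.38 = 0.4247 → θ = 25.13°; offset = 11.1·tan 25.13° = 5.207 m.
Total horizontal offset = 12.159 m.

12.2 m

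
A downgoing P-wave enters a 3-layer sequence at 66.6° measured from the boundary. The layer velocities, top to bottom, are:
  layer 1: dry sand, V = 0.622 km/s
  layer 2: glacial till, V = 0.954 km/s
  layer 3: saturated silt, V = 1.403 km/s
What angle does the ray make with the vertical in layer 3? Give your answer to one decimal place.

From the normal: θ₁ = 90° − 66.6° = 23.4°.
Ray parameter p = sin 23.4° / 0.622 = 6.3850e-01 s/km.
sin θ_3 = p·V_3 = 6.3850e-01 × 1.403 = 0.8958.
θ_3 = arcsin 0.8958 = 63.61°.

63.6°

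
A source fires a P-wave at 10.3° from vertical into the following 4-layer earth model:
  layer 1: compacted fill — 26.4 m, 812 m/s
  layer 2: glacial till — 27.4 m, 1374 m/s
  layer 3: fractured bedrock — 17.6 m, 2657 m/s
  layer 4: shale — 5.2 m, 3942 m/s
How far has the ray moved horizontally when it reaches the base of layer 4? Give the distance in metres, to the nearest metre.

Apply Snell's law at each interface; in layer i the horizontal offset is hᵢ·tan θᵢ.
Layer 1: θ = 10.30°; offset = 26.4·tan 10.30° = 4.798 m.
Layer 2: sin θ = 1374·sin 10.3°/812 = 0.3026, θ = 17.61°; offset = 27.4·tan 17.61° = 8.698 m.
Layer 3: sin θ = 2657·sin 10.3°/812 = 0.5851, θ = 35.81°; offset = 17.6·tan 35.81° = 12.697 m.
Layer 4: sin θ = 3942·sin 10.3°/812 = 0.8680, θ = 60.23°; offset = 5.2·tan 60.23° = 9.091 m.
Total horizontal offset = 35.283 m.

35 m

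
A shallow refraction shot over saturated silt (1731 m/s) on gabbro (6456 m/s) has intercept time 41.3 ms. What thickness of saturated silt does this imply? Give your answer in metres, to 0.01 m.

37.10 m

h = tᵢ·V₁·V₂ / (2·√(V₂²−V₁²)).
√(V₂²−V₁²) = √(6456² − 1731²) = 6219.6 m/s.
h = 0.0413 s × 1731 × 6456 / (2 × 6219.6) = 37.10 m.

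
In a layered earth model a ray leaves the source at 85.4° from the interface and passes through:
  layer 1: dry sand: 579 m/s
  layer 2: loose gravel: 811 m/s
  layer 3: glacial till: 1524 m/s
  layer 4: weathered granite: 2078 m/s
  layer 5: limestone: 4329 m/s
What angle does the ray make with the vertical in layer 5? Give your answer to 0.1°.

36.8°

From the normal: θ₁ = 90° − 85.4° = 4.6°.
Ray parameter p = sin 4.6° / 579 = 1.3851e-04 s/m.
sin θ_5 = p·V_5 = 1.3851e-04 × 4329 = 0.5996.
θ_5 = 36.84° from the vertical.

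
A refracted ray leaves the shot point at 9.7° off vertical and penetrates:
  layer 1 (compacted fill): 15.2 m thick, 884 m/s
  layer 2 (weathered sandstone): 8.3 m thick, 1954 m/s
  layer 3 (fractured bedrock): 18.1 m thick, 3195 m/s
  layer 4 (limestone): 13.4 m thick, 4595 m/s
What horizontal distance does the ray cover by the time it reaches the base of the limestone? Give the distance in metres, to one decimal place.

Ray parameter p = sin 9.7° / 884 m/s = 1.9060e-04 s/m.
Layer 1: θ = 9.70°; offset = 15.2·tan 9.70° = 2.598 m.
Layer 2: sin θ = p·1954 = 0.3724 → θ = 21.87°; offset = 8.3·tan 21.87° = 3.331 m.
Layer 3: sin θ = p·3195 = 0.6090 → θ = 37.51°; offset = 18.1·tan 37.51° = 13.896 m.
Layer 4: sin θ = p·4595 = 0.8758 → θ = 61.14°; offset = 13.4·tan 61.14° = 24.314 m.
Summing the layer offsets gives 44.139 m.

44.1 m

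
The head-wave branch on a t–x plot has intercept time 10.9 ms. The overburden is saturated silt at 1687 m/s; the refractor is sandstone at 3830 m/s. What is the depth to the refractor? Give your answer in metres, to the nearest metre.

10 m

h = tᵢ·V₁·V₂ / (2·√(V₂²−V₁²)).
√(V₂²−V₁²) = √(3830² − 1687²) = 3438.4 m/s.
h = 0.0109 s × 1687 × 3830 / (2 × 3438.4) = 10.24 m.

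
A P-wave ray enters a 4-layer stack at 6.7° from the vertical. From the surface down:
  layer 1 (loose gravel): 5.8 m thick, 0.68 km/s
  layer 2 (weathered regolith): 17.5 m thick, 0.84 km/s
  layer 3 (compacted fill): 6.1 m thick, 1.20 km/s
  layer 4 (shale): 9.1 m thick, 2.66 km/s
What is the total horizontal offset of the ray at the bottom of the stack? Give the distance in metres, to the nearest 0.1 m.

Apply Snell's law at each interface; in layer i the horizontal offset is hᵢ·tan θᵢ.
Layer 1: θ = 6.70°; offset = 5.8·tan 6.70° = 0.681 m.
Layer 2: sin θ = 0.84·sin 6.7°/0.68 = 0.1441, θ = 8.29°; offset = 17.5·tan 8.29° = 2.549 m.
Layer 3: sin θ = 1.20·sin 6.7°/0.68 = 0.2059, θ = 11.88°; offset = 6.1·tan 11.88° = 1.283 m.
Layer 4: sin θ = 2.66·sin 6.7°/0.68 = 0.4564, θ = 27.15°; offset = 9.1·tan 27.15° = 4.668 m.
Σ offsets = 9.181 m.

9.2 m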